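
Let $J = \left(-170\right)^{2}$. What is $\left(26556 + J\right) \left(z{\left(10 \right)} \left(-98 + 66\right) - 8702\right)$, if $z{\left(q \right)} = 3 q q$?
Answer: $-1014955712$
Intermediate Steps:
$J = 28900$
$z{\left(q \right)} = 3 q^{2}$
$\left(26556 + J\right) \left(z{\left(10 \right)} \left(-98 + 66\right) - 8702\right) = \left(26556 + 28900\right) \left(3 \cdot 10^{2} \left(-98 + 66\right) - 8702\right) = 55456 \left(3 \cdot 100 \left(-32\right) - 8702\right) = 55456 \left(300 \left(-32\right) - 8702\right) = 55456 \left(-9600 - 8702\right) = 55456 \left(-18302\right) = -1014955712$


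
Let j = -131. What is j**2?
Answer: 17161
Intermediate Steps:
j**2 = (-131)**2 = 17161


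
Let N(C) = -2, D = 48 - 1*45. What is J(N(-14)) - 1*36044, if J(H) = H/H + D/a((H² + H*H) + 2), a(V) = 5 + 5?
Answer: -360427/10 ≈ -36043.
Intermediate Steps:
a(V) = 10
D = 3 (D = 48 - 45 = 3)
J(H) = 13/10 (J(H) = H/H + 3/10 = 1 + 3*(⅒) = 1 + 3/10 = 13/10)
J(N(-14)) - 1*36044 = 13/10 - 1*36044 = 13/10 - 36044 = -360427/10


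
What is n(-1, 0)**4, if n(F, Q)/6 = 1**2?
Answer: 1296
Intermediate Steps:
n(F, Q) = 6 (n(F, Q) = 6*1**2 = 6*1 = 6)
n(-1, 0)**4 = 6**4 = 1296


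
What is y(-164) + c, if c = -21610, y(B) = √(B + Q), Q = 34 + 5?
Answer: -21610 + 5*I*√5 ≈ -21610.0 + 11.18*I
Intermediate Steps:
Q = 39
y(B) = √(39 + B) (y(B) = √(B + 39) = √(39 + B))
y(-164) + c = √(39 - 164) - 21610 = √(-125) - 21610 = 5*I*√5 - 21610 = -21610 + 5*I*√5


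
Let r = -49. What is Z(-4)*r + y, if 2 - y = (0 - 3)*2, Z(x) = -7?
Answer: 351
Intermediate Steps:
y = 8 (y = 2 - (0 - 3)*2 = 2 - (-3)*2 = 2 - 1*(-6) = 2 + 6 = 8)
Z(-4)*r + y = -7*(-49) + 8 = 343 + 8 = 351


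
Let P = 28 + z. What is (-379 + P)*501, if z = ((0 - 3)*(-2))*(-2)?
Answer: -181863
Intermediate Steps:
z = -12 (z = -3*(-2)*(-2) = 6*(-2) = -12)
P = 16 (P = 28 - 12 = 16)
(-379 + P)*501 = (-379 + 16)*501 = -363*501 = -181863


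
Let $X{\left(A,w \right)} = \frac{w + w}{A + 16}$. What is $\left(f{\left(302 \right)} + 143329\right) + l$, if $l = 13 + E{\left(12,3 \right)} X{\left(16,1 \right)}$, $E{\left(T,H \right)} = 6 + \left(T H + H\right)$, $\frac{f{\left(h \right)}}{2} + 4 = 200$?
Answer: $\frac{2299789}{16} \approx 1.4374 \cdot 10^{5}$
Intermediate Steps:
$f{\left(h \right)} = 392$ ($f{\left(h \right)} = -8 + 2 \cdot 200 = -8 + 400 = 392$)
$E{\left(T,H \right)} = 6 + H + H T$ ($E{\left(T,H \right)} = 6 + \left(H T + H\right) = 6 + \left(H + H T\right) = 6 + H + H T$)
$X{\left(A,w \right)} = \frac{2 w}{16 + A}$
$l = \frac{253}{16}$ ($l = 13 + \left(6 + 3 + 3 \cdot 12\right) 2 \cdot 1 \frac{1}{16 + 16} = 13 + \left(6 + 3 + 36\right) 2 \cdot 1 \cdot \frac{1}{32} = 13 + 45 \cdot 2 \cdot 1 \cdot \frac{1}{32} = 13 + 45 \cdot \frac{1}{16} = 13 + \frac{45}{16} = \frac{253}{16} \approx 15.813$)
$\left(f{\left(302 \right)} + 143329\right) + l = \left(392 + 143329\right) + \frac{253}{16} = 143721 + \frac{253}{16} = \frac{2299789}{16}$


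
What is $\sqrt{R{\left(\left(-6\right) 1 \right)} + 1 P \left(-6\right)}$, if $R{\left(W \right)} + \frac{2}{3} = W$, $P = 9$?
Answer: $\frac{i \sqrt{546}}{3} \approx 7.7889 i$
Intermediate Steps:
$R{\left(W \right)} = - \frac{2}{3} + W$
$\sqrt{R{\left(\left(-6\right) 1 \right)} + 1 P \left(-6\right)} = \sqrt{\left(- \frac{2}{3} - 6\right) + 1 \cdot 9 \left(-6\right)} = \sqrt{\left(- \frac{2}{3} - 6\right) + 9 \left(-6\right)} = \sqrt{- \frac{20}{3} - 54} = \sqrt{- \frac{182}{3}} = \frac{i \sqrt{546}}{3}$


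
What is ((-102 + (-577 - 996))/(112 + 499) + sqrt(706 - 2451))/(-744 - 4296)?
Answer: 335/615888 - I*sqrt(1745)/5040 ≈ 0.00054393 - 0.0082883*I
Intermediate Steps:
((-102 + (-577 - 996))/(112 + 499) + sqrt(706 - 2451))/(-744 - 4296) = ((-102 - 1573)/611 + sqrt(-1745))/(-5040) = (-1675*1/611 + I*sqrt(1745))*(-1/5040) = (-1675/611 + I*sqrt(1745))*(-1/5040) = 335/615888 - I*sqrt(1745)/5040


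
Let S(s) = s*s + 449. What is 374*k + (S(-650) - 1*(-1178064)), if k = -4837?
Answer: -208025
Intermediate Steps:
S(s) = 449 + s**2 (S(s) = s**2 + 449 = 449 + s**2)
374*k + (S(-650) - 1*(-1178064)) = 374*(-4837) + ((449 + (-650)**2) - 1*(-1178064)) = -1809038 + ((449 + 422500) + 1178064) = -1809038 + (422949 + 1178064) = -1809038 + 1601013 = -208025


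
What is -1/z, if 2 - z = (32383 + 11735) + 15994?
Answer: 1/60110 ≈ 1.6636e-5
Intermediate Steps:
z = -60110 (z = 2 - ((32383 + 11735) + 15994) = 2 - (44118 + 15994) = 2 - 1*60112 = 2 - 60112 = -60110)
-1/z = -1/(-60110) = -1*(-1/60110) = 1/60110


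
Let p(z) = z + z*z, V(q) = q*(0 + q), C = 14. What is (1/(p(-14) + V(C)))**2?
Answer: 1/142884 ≈ 6.9987e-6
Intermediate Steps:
V(q) = q**2 (V(q) = q*q = q**2)
p(z) = z + z**2
(1/(p(-14) + V(C)))**2 = (1/(-14*(1 - 14) + 14**2))**2 = (1/(-14*(-13) + 196))**2 = (1/(182 + 196))**2 = (1/378)**2 = 1/142884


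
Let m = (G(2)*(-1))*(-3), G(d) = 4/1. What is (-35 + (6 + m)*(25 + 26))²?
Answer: 779689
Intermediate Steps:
G(d) = 4 (G(d) = 4*1 = 4)
m = 12 (m = (4*(-1))*(-3) = -4*(-3) = 12)
(-35 + (6 + m)*(25 + 26))² = (-35 + (6 + 12)*(25 + 26))² = (-35 + 18*51)² = (-35 + 918)² = 883² = 779689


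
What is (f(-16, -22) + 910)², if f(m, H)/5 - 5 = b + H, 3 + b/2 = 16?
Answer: 912025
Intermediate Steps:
b = 26 (b = -6 + 2*16 = -6 + 32 = 26)
f(m, H) = 155 + 5*H (f(m, H) = 25 + 5*(26 + H) = 25 + (130 + 5*H) = 155 + 5*H)
(f(-16, -22) + 910)² = ((155 + 5*(-22)) + 910)² = ((155 - 110) + 910)² = (45 + 910)² = 955² = 912025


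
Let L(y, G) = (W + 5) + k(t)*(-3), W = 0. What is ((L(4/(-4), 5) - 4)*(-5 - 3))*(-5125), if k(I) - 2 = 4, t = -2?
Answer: -697000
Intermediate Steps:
k(I) = 6 (k(I) = 2 + 4 = 6)
L(y, G) = -13 (L(y, G) = (0 + 5) + 6*(-3) = 5 - 18 = -13)
((L(4/(-4), 5) - 4)*(-5 - 3))*(-5125) = ((-13 - 4)*(-5 - 3))*(-5125) = -17*(-8)*(-5125) = 136*(-5125) = -697000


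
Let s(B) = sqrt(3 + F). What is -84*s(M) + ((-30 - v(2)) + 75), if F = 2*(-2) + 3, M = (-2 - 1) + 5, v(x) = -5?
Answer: 50 - 84*sqrt(2) ≈ -68.794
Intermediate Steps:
M = 2 (M = -3 + 5 = 2)
F = -1 (F = -4 + 3 = -1)
s(B) = sqrt(2) (s(B) = sqrt(3 - 1) = sqrt(2))
-84*s(M) + ((-30 - v(2)) + 75) = -84*sqrt(2) + ((-30 - 1*(-5)) + 75) = -84*sqrt(2) + ((-30 + 5) + 75) = -84*sqrt(2) + (-25 + 75) = -84*sqrt(2) + 50 = 50 - 84*sqrt(2)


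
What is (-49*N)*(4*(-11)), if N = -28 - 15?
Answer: -92708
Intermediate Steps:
N = -43
(-49*N)*(4*(-11)) = (-49*(-43))*(4*(-11)) = 2107*(-44) = -92708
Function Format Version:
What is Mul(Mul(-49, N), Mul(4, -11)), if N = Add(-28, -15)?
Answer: -92708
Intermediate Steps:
N = -43
Mul(Mul(-49, N), Mul(4, -11)) = Mul(Mul(-49, -43), Mul(4, -11)) = Mul(2107, -44) = -92708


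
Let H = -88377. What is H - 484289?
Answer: -572666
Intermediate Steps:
H - 484289 = -88377 - 484289 = -572666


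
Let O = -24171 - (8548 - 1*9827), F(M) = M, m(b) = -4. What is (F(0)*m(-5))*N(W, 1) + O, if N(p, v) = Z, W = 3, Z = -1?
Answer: -22892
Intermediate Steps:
N(p, v) = -1
O = -22892 (O = -24171 - (8548 - 9827) = -24171 - 1*(-1279) = -24171 + 1279 = -22892)
(F(0)*m(-5))*N(W, 1) + O = (0*(-4))*(-1) - 22892 = 0*(-1) - 22892 = 0 - 22892 = -22892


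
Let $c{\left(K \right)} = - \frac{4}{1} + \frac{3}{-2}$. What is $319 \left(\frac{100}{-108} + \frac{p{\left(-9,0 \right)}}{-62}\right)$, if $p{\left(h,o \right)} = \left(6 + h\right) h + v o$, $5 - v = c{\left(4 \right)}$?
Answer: $- \frac{727001}{1674} \approx -434.29$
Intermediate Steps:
$c{\left(K \right)} = - \frac{11}{2}$ ($c{\left(K \right)} = \left(-4\right) 1 + 3 \left(- \frac{1}{2}\right) = -4 - \frac{3}{2} = - \frac{11}{2}$)
$v = \frac{21}{2}$ ($v = 5 - - \frac{11}{2} = 5 + \frac{11}{2} = \frac{21}{2} \approx 10.5$)
$p{\left(h,o \right)} = \frac{21 o}{2} + h \left(6 + h\right)$ ($p{\left(h,o \right)} = \left(6 + h\right) h + \frac{21 o}{2} = h \left(6 + h\right) + \frac{21 o}{2} = \frac{21 o}{2} + h \left(6 + h\right)$)
$319 \left(\frac{100}{-108} + \frac{p{\left(-9,0 \right)}}{-62}\right) = 319 \left(\frac{100}{-108} + \frac{\left(-9\right)^{2} + 6 \left(-9\right) + \frac{21}{2} \cdot 0}{-62}\right) = 319 \left(100 \left(- \frac{1}{108}\right) + \left(81 - 54 + 0\right) \left(- \frac{1}{62}\right)\right) = 319 \left(- \frac{25}{27} + 27 \left(- \frac{1}{62}\right)\right) = 319 \left(- \frac{25}{27} - \frac{27}{62}\right) = 319 \left(- \frac{2279}{1674}\right) = - \frac{727001}{1674}$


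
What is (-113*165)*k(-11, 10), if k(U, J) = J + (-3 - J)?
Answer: 55935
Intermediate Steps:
k(U, J) = -3
(-113*165)*k(-11, 10) = -113*165*(-3) = -18645*(-3) = 55935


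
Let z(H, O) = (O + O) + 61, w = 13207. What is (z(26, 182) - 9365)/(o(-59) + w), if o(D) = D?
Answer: -2235/3287 ≈ -0.67995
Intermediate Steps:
z(H, O) = 61 + 2*O (z(H, O) = 2*O + 61 = 61 + 2*O)
(z(26, 182) - 9365)/(o(-59) + w) = ((61 + 2*182) - 9365)/(-59 + 13207) = ((61 + 364) - 9365)/13148 = (425 - 9365)*(1/13148) = -8940*1/13148 = -2235/3287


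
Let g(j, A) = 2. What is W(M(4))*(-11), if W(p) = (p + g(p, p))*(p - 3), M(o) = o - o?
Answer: 66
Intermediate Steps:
M(o) = 0
W(p) = (-3 + p)*(2 + p) (W(p) = (p + 2)*(p - 3) = (2 + p)*(-3 + p) = (-3 + p)*(2 + p))
W(M(4))*(-11) = (-6 + 0² - 1*0)*(-11) = (-6 + 0 + 0)*(-11) = -6*(-11) = 66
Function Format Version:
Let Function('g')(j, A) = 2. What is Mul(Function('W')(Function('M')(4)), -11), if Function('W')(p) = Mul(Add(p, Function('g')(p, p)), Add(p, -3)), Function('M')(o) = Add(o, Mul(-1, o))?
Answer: 66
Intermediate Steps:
Function('M')(o) = 0
Function('W')(p) = Mul(Add(-3, p), Add(2, p)) (Function('W')(p) = Mul(Add(p, 2), Add(p, -3)) = Mul(Add(2, p), Add(-3, p)) = Mul(Add(-3, p), Add(2, p)))
Mul(Function('W')(Function('M')(4)), -11) = Mul(Add(-6, Pow(0, 2), Mul(-1, 0)), -11) = Mul(Add(-6, 0, 0), -11) = Mul(-6, -11) = 66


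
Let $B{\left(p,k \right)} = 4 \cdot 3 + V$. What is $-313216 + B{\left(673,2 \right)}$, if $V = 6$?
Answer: $-313198$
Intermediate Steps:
$B{\left(p,k \right)} = 18$ ($B{\left(p,k \right)} = 4 \cdot 3 + 6 = 12 + 6 = 18$)
$-313216 + B{\left(673,2 \right)} = -313216 + 18 = -313198$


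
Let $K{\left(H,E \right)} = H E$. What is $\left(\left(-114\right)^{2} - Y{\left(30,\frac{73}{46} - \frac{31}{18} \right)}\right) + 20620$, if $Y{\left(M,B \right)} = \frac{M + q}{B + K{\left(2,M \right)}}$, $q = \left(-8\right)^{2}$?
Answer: $\frac{208275007}{6196} \approx 33614.0$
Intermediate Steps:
$K{\left(H,E \right)} = E H$
$q = 64$
$Y{\left(M,B \right)} = \frac{64 + M}{B + 2 M}$ ($Y{\left(M,B \right)} = \frac{M + 64}{B + M 2} = \frac{64 + M}{B + 2 M}$)
$\left(\left(-114\right)^{2} - Y{\left(30,\frac{73}{46} - \frac{31}{18} \right)}\right) + 20620 = \left(\left(-114\right)^{2} - \frac{64 + 30}{\left(\frac{73}{46} - \frac{31}{18}\right) + 2 \cdot 30}\right) + 20620 = \left(12996 - \frac{1}{\left(73 \cdot \frac{1}{46} - \frac{31}{18}\right) + 60} \cdot 94\right) + 20620 = \left(12996 - \frac{1}{\left(\frac{73}{46} - \frac{31}{18}\right) + 60} \cdot 94\right) + 20620 = \left(12996 - \frac{1}{- \frac{28}{207} + 60} \cdot 94\right) + 20620 = \left(12996 - \frac{1}{\frac{12392}{207}} \cdot 94\right) + 20620 = \left(12996 - \frac{207}{12392} \cdot 94\right) + 20620 = \left(12996 - \frac{9729}{6196}\right) + 20620 = \frac{80513487}{6196} + 20620 = \frac{208275007}{6196}$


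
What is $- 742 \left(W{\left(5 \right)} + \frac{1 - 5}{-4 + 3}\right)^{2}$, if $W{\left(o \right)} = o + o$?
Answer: $-145432$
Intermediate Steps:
$W{\left(o \right)} = 2 o$
$- 742 \left(W{\left(5 \right)} + \frac{1 - 5}{-4 + 3}\right)^{2} = - 742 \left(2 \cdot 5 + \frac{1 - 5}{-4 + 3}\right)^{2} = - 742 \left(10 - \frac{4}{-1}\right)^{2} = - 742 \left(10 - -4\right)^{2} = - 742 \left(10 + 4\right)^{2} = - 742 \cdot 14^{2} = \left(-742\right) 196 = -145432$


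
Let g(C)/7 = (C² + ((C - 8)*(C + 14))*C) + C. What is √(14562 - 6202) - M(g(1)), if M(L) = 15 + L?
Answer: 706 + 2*√2090 ≈ 797.43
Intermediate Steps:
g(C) = 7*C + 7*C² + 7*C*(-8 + C)*(14 + C) (g(C) = 7*((C² + ((C - 8)*(C + 14))*C) + C) = 7*((C² + ((-8 + C)*(14 + C))*C) + C) = 7*((C² + C*(-8 + C)*(14 + C)) + C) = 7*(C + C² + C*(-8 + C)*(14 + C)) = 7*C + 7*C² + 7*C*(-8 + C)*(14 + C))
√(14562 - 6202) - M(g(1)) = √(14562 - 6202) - (15 + 7*1*(-111 + 1² + 7*1)) = √8360 - (15 + 7*1*(-111 + 1 + 7)) = 2*√2090 - (15 + 7*1*(-103)) = 2*√2090 - (15 - 721) = 2*√2090 - 1*(-706) = 2*√2090 + 706 = 706 + 2*√2090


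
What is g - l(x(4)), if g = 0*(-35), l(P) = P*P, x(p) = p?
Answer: -16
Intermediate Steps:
l(P) = P²
g = 0
g - l(x(4)) = 0 - 1*4² = 0 - 1*16 = 0 - 16 = -16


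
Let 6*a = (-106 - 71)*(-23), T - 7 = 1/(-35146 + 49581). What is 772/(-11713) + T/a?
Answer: -12755060144/229437699335 ≈ -0.055593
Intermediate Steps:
T = 101046/14435 (T = 7 + 1/(-35146 + 49581) = 7 + 1/14435 = 101046/14435 ≈ 7.0001)
a = 1357/2 (a = ((-106 - 71)*(-23))/6 = (-177*(-23))/6 = (⅙)*4071 = 1357/2 ≈ 678.50)
772/(-11713) + T/a = 772/(-11713) + 101046/(14435*(1357/2)) = 772*(-1/11713) + (101046/14435)*(2/1357) = -772/11713 + 202092/19588295 = -12755060144/229437699335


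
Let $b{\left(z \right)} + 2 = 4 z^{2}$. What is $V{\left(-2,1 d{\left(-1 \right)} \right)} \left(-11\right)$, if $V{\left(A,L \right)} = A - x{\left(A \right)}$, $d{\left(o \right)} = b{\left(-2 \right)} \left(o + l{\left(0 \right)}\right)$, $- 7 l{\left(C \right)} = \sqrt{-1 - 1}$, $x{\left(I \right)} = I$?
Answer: $0$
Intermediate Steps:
$b{\left(z \right)} = -2 + 4 z^{2}$
$l{\left(C \right)} = - \frac{i \sqrt{2}}{7}$ ($l{\left(C \right)} = - \frac{\sqrt{-1 - 1}}{7} = - \frac{\sqrt{-2}}{7} = - \frac{i \sqrt{2}}{7}$)
$d{\left(o \right)} = 14 o - 2 i \sqrt{2}$ ($d{\left(o \right)} = \left(-2 + 4 \left(-2\right)^{2}\right) \left(o - \frac{i \sqrt{2}}{7}\right) = \left(-2 + 4 \cdot 4\right) \left(o - \frac{i \sqrt{2}}{7}\right) = \left(-2 + 16\right) \left(o - \frac{i \sqrt{2}}{7}\right) = 14 \left(o - \frac{i \sqrt{2}}{7}\right) = 14 o - 2 i \sqrt{2}$)
$V{\left(A,L \right)} = 0$ ($V{\left(A,L \right)} = A - A = 0$)
$V{\left(-2,1 d{\left(-1 \right)} \right)} \left(-11\right) = 0 \left(-11\right) = 0$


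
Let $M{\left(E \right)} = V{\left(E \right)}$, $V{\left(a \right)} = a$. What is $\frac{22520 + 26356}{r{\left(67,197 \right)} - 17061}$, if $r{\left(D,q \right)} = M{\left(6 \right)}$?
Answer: $- \frac{16292}{5685} \approx -2.8658$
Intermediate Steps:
$M{\left(E \right)} = E$
$r{\left(D,q \right)} = 6$
$\frac{22520 + 26356}{r{\left(67,197 \right)} - 17061} = \frac{22520 + 26356}{6 - 17061} = \frac{48876}{-17055} = 48876 \left(- \frac{1}{17055}\right) = - \frac{16292}{5685}$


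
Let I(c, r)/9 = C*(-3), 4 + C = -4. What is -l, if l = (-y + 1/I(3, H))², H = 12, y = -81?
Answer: -306145009/46656 ≈ -6561.8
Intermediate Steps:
C = -8 (C = -4 - 4 = -8)
I(c, r) = 216 (I(c, r) = 9*(-8*(-3)) = 9*24 = 216)
l = 306145009/46656 (l = (-1*(-81) + 1/216)² = (81 + 1/216)² = (17497/216)² = 306145009/46656 ≈ 6561.8)
-l = -1*306145009/46656 = -306145009/46656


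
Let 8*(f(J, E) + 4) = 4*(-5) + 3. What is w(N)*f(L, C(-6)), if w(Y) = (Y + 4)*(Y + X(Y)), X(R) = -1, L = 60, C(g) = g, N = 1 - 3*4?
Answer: -1029/2 ≈ -514.50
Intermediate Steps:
N = -11 (N = 1 - 12 = -11)
f(J, E) = -49/8 (f(J, E) = -4 + (4*(-5) + 3)/8 = -4 + (-20 + 3)/8 = -4 + (⅛)*(-17) = -4 - 17/8 = -49/8)
w(Y) = (-1 + Y)*(4 + Y) (w(Y) = (Y + 4)*(Y - 1) = (4 + Y)*(-1 + Y) = (-1 + Y)*(4 + Y))
w(N)*f(L, C(-6)) = (-4 + (-11)² + 3*(-11))*(-49/8) = (-4 + 121 - 33)*(-49/8) = 84*(-49/8) = -1029/2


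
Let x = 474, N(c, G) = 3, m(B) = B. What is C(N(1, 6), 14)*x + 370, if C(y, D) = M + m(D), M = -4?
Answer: 5110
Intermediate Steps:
C(y, D) = -4 + D
C(N(1, 6), 14)*x + 370 = (-4 + 14)*474 + 370 = 10*474 + 370 = 4740 + 370 = 5110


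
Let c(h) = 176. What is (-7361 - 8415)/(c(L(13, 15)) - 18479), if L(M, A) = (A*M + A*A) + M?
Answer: 15776/18303 ≈ 0.86194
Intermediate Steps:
L(M, A) = M + A² + A*M (L(M, A) = (A*M + A²) + M = (A² + A*M) + M = M + A² + A*M)
(-7361 - 8415)/(c(L(13, 15)) - 18479) = (-7361 - 8415)/(176 - 18479) = -15776/(-18303) = -15776*(-1/18303) = 15776/18303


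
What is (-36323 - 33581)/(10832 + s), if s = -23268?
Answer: 17476/3109 ≈ 5.6211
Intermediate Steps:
(-36323 - 33581)/(10832 + s) = (-36323 - 33581)/(10832 - 23268) = -69904/(-12436) = -69904*(-1/12436) = 17476/3109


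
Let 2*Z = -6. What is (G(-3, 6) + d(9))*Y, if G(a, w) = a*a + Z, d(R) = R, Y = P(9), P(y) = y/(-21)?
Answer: -45/7 ≈ -6.4286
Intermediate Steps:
Z = -3 (Z = (1/2)*(-6) = -3)
P(y) = -y/21 (P(y) = y*(-1/21) = -y/21)
Y = -3/7 (Y = -1/21*9 = -3/7 ≈ -0.42857)
G(a, w) = -3 + a**2 (G(a, w) = a*a - 3 = a**2 - 3 = -3 + a**2)
(G(-3, 6) + d(9))*Y = ((-3 + (-3)**2) + 9)*(-3/7) = ((-3 + 9) + 9)*(-3/7) = (6 + 9)*(-3/7) = 15*(-3/7) = -45/7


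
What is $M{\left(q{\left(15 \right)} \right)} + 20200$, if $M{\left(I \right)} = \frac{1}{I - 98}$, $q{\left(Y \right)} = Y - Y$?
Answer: $\frac{1979599}{98} \approx 20200.0$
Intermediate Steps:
$q{\left(Y \right)} = 0$
$M{\left(I \right)} = \frac{1}{-98 + I}$
$M{\left(q{\left(15 \right)} \right)} + 20200 = \frac{1}{-98 + 0} + 20200 = \frac{1}{-98} + 20200 = - \frac{1}{98} + 20200 = \frac{1979599}{98}$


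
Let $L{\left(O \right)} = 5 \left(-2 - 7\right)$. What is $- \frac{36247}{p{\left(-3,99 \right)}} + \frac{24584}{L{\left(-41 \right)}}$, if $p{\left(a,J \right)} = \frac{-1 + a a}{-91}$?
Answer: $\frac{148234793}{360} \approx 4.1176 \cdot 10^{5}$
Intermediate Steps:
$L{\left(O \right)} = -45$ ($L{\left(O \right)} = 5 \left(-9\right) = -45$)
$p{\left(a,J \right)} = \frac{1}{91} - \frac{a^{2}}{91}$ ($p{\left(a,J \right)} = \left(-1 + a^{2}\right) \left(- \frac{1}{91}\right) = \frac{1}{91} - \frac{a^{2}}{91}$)
$- \frac{36247}{p{\left(-3,99 \right)}} + \frac{24584}{L{\left(-41 \right)}} = - \frac{36247}{\frac{1}{91} - \frac{\left(-3\right)^{2}}{91}} + \frac{24584}{-45} = - \frac{36247}{\frac{1}{91} - \frac{9}{91}} + 24584 \left(- \frac{1}{45}\right) = - \frac{36247}{\frac{1}{91} - \frac{9}{91}} - \frac{24584}{45} = - \frac{36247}{- \frac{8}{91}} - \frac{24584}{45} = \left(-36247\right) \left(- \frac{91}{8}\right) - \frac{24584}{45} = \frac{3298477}{8} - \frac{24584}{45} = \frac{148234793}{360}$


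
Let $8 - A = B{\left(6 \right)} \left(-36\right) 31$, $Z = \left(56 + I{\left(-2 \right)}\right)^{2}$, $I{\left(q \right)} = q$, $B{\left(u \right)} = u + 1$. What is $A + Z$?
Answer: $10736$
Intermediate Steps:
$B{\left(u \right)} = 1 + u$
$Z = 2916$ ($Z = \left(56 - 2\right)^{2} = 54^{2} = 2916$)
$A = 7820$ ($A = 8 - \left(1 + 6\right) \left(-36\right) 31 = 8 - 7 \left(-36\right) 31 = 8 - \left(-252\right) 31 = 8 - -7812 = 8 + 7812 = 7820$)
$A + Z = 7820 + 2916 = 10736$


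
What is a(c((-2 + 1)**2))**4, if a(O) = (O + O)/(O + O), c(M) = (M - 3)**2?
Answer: 1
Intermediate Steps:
c(M) = (-3 + M)**2
a(O) = 1 (a(O) = (2*O)/((2*O)) = (2*O)*(1/(2*O)) = 1)
a(c((-2 + 1)**2))**4 = 1**4 = 1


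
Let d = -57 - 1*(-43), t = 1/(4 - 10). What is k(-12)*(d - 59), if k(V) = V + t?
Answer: 5329/6 ≈ 888.17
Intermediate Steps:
t = -⅙ (t = 1/(-6) = -⅙ ≈ -0.16667)
k(V) = -⅙ + V (k(V) = V - ⅙ = -⅙ + V)
d = -14 (d = -57 + 43 = -14)
k(-12)*(d - 59) = (-⅙ - 12)*(-14 - 59) = -73/6*(-73) = 5329/6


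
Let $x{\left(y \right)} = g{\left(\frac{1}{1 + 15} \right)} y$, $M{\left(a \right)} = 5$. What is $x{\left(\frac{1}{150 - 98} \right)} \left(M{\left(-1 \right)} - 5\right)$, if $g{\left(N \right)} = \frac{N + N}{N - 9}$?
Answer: $0$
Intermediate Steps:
$g{\left(N \right)} = \frac{2 N}{-9 + N}$
$x{\left(y \right)} = - \frac{2 y}{143}$ ($x{\left(y \right)} = \frac{2}{\left(1 + 15\right) \left(-9 + \frac{1}{1 + 15}\right)} y = \frac{2}{16 \left(-9 + \frac{1}{16}\right)} y = 2 \cdot \frac{1}{16} \frac{1}{-9 + \frac{1}{16}} y = 2 \cdot \frac{1}{16} \frac{1}{- \frac{143}{16}} y = 2 \cdot \frac{1}{16} \left(- \frac{16}{143}\right) y = - \frac{2 y}{143}$)
$x{\left(\frac{1}{150 - 98} \right)} \left(M{\left(-1 \right)} - 5\right) = - \frac{2}{143 \left(150 - 98\right)} \left(5 - 5\right) = - \frac{2}{143 \cdot 52} \left(5 - 5\right) = \left(- \frac{2}{143}\right) \frac{1}{52} \cdot 0 = \left(- \frac{1}{3718}\right) 0 = 0$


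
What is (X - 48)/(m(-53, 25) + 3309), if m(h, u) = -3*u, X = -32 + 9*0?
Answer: -40/1617 ≈ -0.024737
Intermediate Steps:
X = -32 (X = -32 + 0 = -32)
(X - 48)/(m(-53, 25) + 3309) = (-32 - 48)/(-3*25 + 3309) = -80/(-75 + 3309) = -80/3234 = -80*1/3234 = -40/1617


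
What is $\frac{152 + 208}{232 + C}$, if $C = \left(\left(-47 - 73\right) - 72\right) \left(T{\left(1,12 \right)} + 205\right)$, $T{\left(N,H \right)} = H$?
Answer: $- \frac{45}{5179} \approx -0.0086889$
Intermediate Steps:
$C = -41664$ ($C = \left(\left(-47 - 73\right) - 72\right) \left(12 + 205\right) = \left(-120 - 72\right) 217 = \left(-192\right) 217 = -41664$)
$\frac{152 + 208}{232 + C} = \frac{152 + 208}{232 - 41664} = \frac{360}{-41432} = 360 \left(- \frac{1}{41432}\right) = - \frac{45}{5179}$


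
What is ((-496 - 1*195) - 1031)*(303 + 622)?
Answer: -1592850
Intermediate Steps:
((-496 - 1*195) - 1031)*(303 + 622) = ((-496 - 195) - 1031)*925 = (-691 - 1031)*925 = -1722*925 = -1592850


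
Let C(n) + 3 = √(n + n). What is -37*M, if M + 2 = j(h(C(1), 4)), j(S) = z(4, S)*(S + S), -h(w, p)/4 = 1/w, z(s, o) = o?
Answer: -9398/49 - 7104*√2/49 ≈ -396.83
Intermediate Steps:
C(n) = -3 + √2*√n (C(n) = -3 + √(n + n) = -3 + √(2*n) = -3 + √2*√n)
h(w, p) = -4/w
j(S) = 2*S² (j(S) = S*(S + S) = S*(2*S) = 2*S²)
M = -2 + 32/(-3 + √2)² (M = -2 + 2*(-4/(-3 + √2*√1))² = -2 + 2*(-4/(-3 + √2*1))² = -2 + 2*(-4/(-3 + √2))² = -2 + 2*(16/(-3 + √2)²) = -2 + 32/(-3 + √2)² ≈ 10.725)
-37*M = -37*(254/49 + 192*√2/49) = -9398/49 - 7104*√2/49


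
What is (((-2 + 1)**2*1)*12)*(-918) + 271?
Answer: -10745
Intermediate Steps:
(((-2 + 1)**2*1)*12)*(-918) + 271 = (((-1)**2*1)*12)*(-918) + 271 = ((1*1)*12)*(-918) + 271 = (1*12)*(-918) + 271 = 12*(-918) + 271 = -11016 + 271 = -10745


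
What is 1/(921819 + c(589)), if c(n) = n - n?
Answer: 1/921819 ≈ 1.0848e-6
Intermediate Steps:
c(n) = 0
1/(921819 + c(589)) = 1/(921819 + 0) = 1/921819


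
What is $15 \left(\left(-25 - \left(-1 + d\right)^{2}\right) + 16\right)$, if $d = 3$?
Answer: $-195$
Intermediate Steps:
$15 \left(\left(-25 - \left(-1 + d\right)^{2}\right) + 16\right) = 15 \left(\left(-25 - \left(-1 + 3\right)^{2}\right) + 16\right) = 15 \left(\left(-25 - 2^{2}\right) + 16\right) = 15 \left(\left(-25 - 4\right) + 16\right) = 15 \left(-29 + 16\right) = 15 \left(-13\right) = -195$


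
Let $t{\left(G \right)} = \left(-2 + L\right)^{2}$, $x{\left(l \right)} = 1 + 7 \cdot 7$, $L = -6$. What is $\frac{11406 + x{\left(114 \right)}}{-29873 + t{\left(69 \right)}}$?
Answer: $- \frac{11456}{29809} \approx -0.38431$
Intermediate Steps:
$x{\left(l \right)} = 50$ ($x{\left(l \right)} = 1 + 49 = 50$)
$t{\left(G \right)} = 64$ ($t{\left(G \right)} = \left(-2 - 6\right)^{2} = \left(-8\right)^{2} = 64$)
$\frac{11406 + x{\left(114 \right)}}{-29873 + t{\left(69 \right)}} = \frac{11406 + 50}{-29873 + 64} = \frac{11456}{-29809} = 11456 \left(- \frac{1}{29809}\right) = - \frac{11456}{29809}$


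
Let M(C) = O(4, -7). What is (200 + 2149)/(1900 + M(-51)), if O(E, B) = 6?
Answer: 2349/1906 ≈ 1.2324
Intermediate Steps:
M(C) = 6
(200 + 2149)/(1900 + M(-51)) = (200 + 2149)/(1900 + 6) = 2349/1906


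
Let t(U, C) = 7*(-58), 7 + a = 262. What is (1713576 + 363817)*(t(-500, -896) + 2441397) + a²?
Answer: 5070897681488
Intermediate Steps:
a = 255 (a = -7 + 262 = 255)
t(U, C) = -406
(1713576 + 363817)*(t(-500, -896) + 2441397) + a² = (1713576 + 363817)*(-406 + 2441397) + 255² = 2077393*2440991 + 65025 = 5070897616463 + 65025 = 5070897681488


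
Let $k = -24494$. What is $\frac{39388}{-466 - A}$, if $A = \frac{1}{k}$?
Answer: $- \frac{964769672}{11414203} \approx -84.524$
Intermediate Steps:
$A = - \frac{1}{24494}$ ($A = \frac{1}{-24494} = - \frac{1}{24494} \approx -4.0826 \cdot 10^{-5}$)
$\frac{39388}{-466 - A} = \frac{39388}{-466 - - \frac{1}{24494}} = \frac{39388}{-466 + \frac{1}{24494}} = \frac{39388}{- \frac{11414203}{24494}} = 39388 \left(- \frac{24494}{11414203}\right) = - \frac{964769672}{11414203}$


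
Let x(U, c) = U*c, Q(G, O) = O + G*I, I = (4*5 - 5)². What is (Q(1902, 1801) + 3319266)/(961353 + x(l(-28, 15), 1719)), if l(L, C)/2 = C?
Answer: 3749017/1012923 ≈ 3.7012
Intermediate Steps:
l(L, C) = 2*C
I = 225 (I = (20 - 5)² = 15² = 225)
Q(G, O) = O + 225*G (Q(G, O) = O + G*225 = O + 225*G)
(Q(1902, 1801) + 3319266)/(961353 + x(l(-28, 15), 1719)) = ((1801 + 225*1902) + 3319266)/(961353 + (2*15)*1719) = ((1801 + 427950) + 3319266)/(961353 + 30*1719) = (429751 + 3319266)/(961353 + 51570) = 3749017/1012923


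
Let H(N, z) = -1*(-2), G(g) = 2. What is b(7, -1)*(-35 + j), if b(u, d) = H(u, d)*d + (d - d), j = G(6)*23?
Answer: -22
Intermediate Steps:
H(N, z) = 2
j = 46 (j = 2*23 = 46)
b(u, d) = 2*d (b(u, d) = 2*d + (d - d) = 2*d + 0 = 2*d)
b(7, -1)*(-35 + j) = (2*(-1))*(-35 + 46) = -2*11 = -22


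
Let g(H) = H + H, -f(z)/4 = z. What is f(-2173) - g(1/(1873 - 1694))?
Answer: 1555866/179 ≈ 8692.0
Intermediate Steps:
f(z) = -4*z
g(H) = 2*H
f(-2173) - g(1/(1873 - 1694)) = -4*(-2173) - 2/(1873 - 1694) = 8692 - 2/179 = 1555866/179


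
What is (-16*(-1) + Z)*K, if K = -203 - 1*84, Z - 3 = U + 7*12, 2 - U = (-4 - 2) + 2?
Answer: -31283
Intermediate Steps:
U = 6 (U = 2 - ((-4 - 2) + 2) = 2 - (-6 + 2) = 2 - 1*(-4) = 2 + 4 = 6)
Z = 93 (Z = 3 + (6 + 7*12) = 3 + (6 + 84) = 3 + 90 = 93)
K = -287 (K = -203 - 84 = -287)
(-16*(-1) + Z)*K = (-16*(-1) + 93)*(-287) = (16 + 93)*(-287) = 109*(-287) = -31283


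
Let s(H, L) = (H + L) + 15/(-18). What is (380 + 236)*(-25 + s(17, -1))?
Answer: -18172/3 ≈ -6057.3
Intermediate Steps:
s(H, L) = -5/6 + H + L (s(H, L) = (H + L) + 15*(-1/18) = (H + L) - 5/6 = -5/6 + H + L)
(380 + 236)*(-25 + s(17, -1)) = (380 + 236)*(-25 + (-5/6 + 17 - 1)) = 616*(-25 + 91/6) = 616*(-59/6) = -18172/3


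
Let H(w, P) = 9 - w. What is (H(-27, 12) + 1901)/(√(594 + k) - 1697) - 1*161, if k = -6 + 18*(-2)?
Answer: -466847466/2879257 - 3874*√138/2879257 ≈ -162.16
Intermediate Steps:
k = -42 (k = -6 - 36 = -42)
(H(-27, 12) + 1901)/(√(594 + k) - 1697) - 1*161 = ((9 - 1*(-27)) + 1901)/(√(594 - 42) - 1697) - 1*161 = ((9 + 27) + 1901)/(√552 - 1697) - 161 = (36 + 1901)/(2*√138 - 1697) - 161 = 1937/(-1697 + 2*√138) - 161 = -161 + 1937/(-1697 + 2*√138)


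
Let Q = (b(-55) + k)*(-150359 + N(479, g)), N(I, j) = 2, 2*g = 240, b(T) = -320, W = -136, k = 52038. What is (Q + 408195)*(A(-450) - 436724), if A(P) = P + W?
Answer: 3400415476337610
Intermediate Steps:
A(P) = -136 + P (A(P) = P - 136 = -136 + P)
g = 120 (g = (½)*240 = 120)
Q = -7776163326 (Q = (-320 + 52038)*(-150359 + 2) = 51718*(-150357) = -7776163326)
(Q + 408195)*(A(-450) - 436724) = (-7776163326 + 408195)*((-136 - 450) - 436724) = -7775755131*(-586 - 436724) = -7775755131*(-437310) = 3400415476337610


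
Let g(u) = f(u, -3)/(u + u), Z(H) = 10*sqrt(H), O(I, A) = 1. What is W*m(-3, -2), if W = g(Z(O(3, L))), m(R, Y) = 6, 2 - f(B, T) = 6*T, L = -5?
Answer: 6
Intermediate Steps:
f(B, T) = 2 - 6*T
g(u) = 10/u (g(u) = (2 - 6*(-3))/(u + u) = (2 + 18)/((2*u)) = 20*(1/(2*u)) = 10/u)
W = 1 (W = 10/((10*sqrt(1))) = 10/((10*1)) = 10/10 = 10*(1/10) = 1)
W*m(-3, -2) = 1*6 = 6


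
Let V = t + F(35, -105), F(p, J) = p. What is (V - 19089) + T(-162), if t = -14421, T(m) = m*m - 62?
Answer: -7293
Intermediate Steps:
T(m) = -62 + m² (T(m) = m² - 62 = -62 + m²)
V = -14386 (V = -14421 + 35 = -14386)
(V - 19089) + T(-162) = (-14386 - 19089) + (-62 + (-162)²) = -33475 + (-62 + 26244) = -33475 + 26182 = -7293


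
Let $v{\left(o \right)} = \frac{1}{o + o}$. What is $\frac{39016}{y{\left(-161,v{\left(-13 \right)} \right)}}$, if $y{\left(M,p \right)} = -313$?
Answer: $- \frac{39016}{313} \approx -124.65$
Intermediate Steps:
$v{\left(o \right)} = \frac{1}{2 o}$
$\frac{39016}{y{\left(-161,v{\left(-13 \right)} \right)}} = \frac{39016}{-313} = 39016 \left(- \frac{1}{313}\right) = - \frac{39016}{313}$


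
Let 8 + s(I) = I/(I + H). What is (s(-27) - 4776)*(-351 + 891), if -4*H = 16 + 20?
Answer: -2582955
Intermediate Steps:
H = -9 (H = -(16 + 20)/4 = -1/4*36 = -9)
s(I) = -8 + I/(-9 + I) (s(I) = -8 + I/(I - 9) = -8 + I/(-9 + I))
(s(-27) - 4776)*(-351 + 891) = ((72 - 7*(-27))/(-9 - 27) - 4776)*(-351 + 891) = ((72 + 189)/(-36) - 4776)*540 = (-1/36*261 - 4776)*540 = (-29/4 - 4776)*540 = -19133/4*540 = -2582955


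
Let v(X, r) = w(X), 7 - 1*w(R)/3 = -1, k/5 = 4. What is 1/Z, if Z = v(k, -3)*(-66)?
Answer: -1/1584 ≈ -0.00063131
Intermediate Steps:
k = 20 (k = 5*4 = 20)
w(R) = 24 (w(R) = 21 - 3*(-1) = 21 + 3 = 24)
v(X, r) = 24
Z = -1584 (Z = 24*(-66) = -1584)
1/Z = 1/(-1584) = -1/1584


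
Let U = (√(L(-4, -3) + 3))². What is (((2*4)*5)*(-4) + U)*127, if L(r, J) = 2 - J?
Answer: -19304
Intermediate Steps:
U = 8 (U = (√((2 - 1*(-3)) + 3))² = (√((2 + 3) + 3))² = (√(5 + 3))² = (√8)² = (2*√2)² = 8)
(((2*4)*5)*(-4) + U)*127 = (((2*4)*5)*(-4) + 8)*127 = ((8*5)*(-4) + 8)*127 = (40*(-4) + 8)*127 = (-160 + 8)*127 = -152*127 = -19304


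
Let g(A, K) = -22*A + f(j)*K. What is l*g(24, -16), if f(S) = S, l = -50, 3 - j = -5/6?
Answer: 88400/3 ≈ 29467.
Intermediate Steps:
j = 23/6 (j = 3 - (-5)/6 = 3 - 1*(-⅚) = 3 + ⅚ = 23/6 ≈ 3.8333)
g(A, K) = -22*A + 23*K/6
l*g(24, -16) = -50*(-22*24 + (23/6)*(-16)) = -50*(-528 - 184/3) = -50*(-1768/3) = 88400/3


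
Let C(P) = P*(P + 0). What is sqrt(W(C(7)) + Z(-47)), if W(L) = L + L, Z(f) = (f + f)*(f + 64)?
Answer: 10*I*sqrt(15) ≈ 38.73*I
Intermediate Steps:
Z(f) = 2*f*(64 + f) (Z(f) = (2*f)*(64 + f) = 2*f*(64 + f))
C(P) = P**2 (C(P) = P*P = P**2)
W(L) = 2*L
sqrt(W(C(7)) + Z(-47)) = sqrt(2*7**2 + 2*(-47)*(64 - 47)) = sqrt(2*49 + 2*(-47)*17) = sqrt(98 - 1598) = sqrt(-1500) = 10*I*sqrt(15)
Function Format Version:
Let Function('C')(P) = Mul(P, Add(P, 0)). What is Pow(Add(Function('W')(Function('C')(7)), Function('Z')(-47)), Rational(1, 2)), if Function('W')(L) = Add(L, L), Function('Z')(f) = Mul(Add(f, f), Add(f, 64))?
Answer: Mul(10, I, Pow(15, Rational(1, 2))) ≈ Mul(38.730, I)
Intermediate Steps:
Function('Z')(f) = Mul(2, f, Add(64, f)) (Function('Z')(f) = Mul(Mul(2, f), Add(64, f)) = Mul(2, f, Add(64, f)))
Function('C')(P) = Pow(P, 2) (Function('C')(P) = Mul(P, P) = Pow(P, 2))
Function('W')(L) = Mul(2, L)
Pow(Add(Function('W')(Function('C')(7)), Function('Z')(-47)), Rational(1, 2)) = Pow(Add(Mul(2, Pow(7, 2)), Mul(2, -47, Add(64, -47))), Rational(1, 2)) = Pow(Add(Mul(2, 49), Mul(2, -47, 17)), Rational(1, 2)) = Pow(Add(98, -1598), Rational(1, 2)) = Pow(-1500, Rational(1, 2)) = Mul(10, I, Pow(15, Rational(1, 2)))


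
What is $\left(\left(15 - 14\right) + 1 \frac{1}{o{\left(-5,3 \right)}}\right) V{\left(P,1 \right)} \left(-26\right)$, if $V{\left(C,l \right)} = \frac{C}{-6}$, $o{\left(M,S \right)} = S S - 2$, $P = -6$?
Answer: $- \frac{208}{7} \approx -29.714$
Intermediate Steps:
$o{\left(M,S \right)} = -2 + S^{2}$ ($o{\left(M,S \right)} = S^{2} - 2 = -2 + S^{2}$)
$V{\left(C,l \right)} = - \frac{C}{6}$ ($V{\left(C,l \right)} = C \left(- \frac{1}{6}\right) = - \frac{C}{6}$)
$\left(\left(15 - 14\right) + 1 \frac{1}{o{\left(-5,3 \right)}}\right) V{\left(P,1 \right)} \left(-26\right) = \left(\left(15 - 14\right) + 1 \frac{1}{-2 + 3^{2}}\right) \left(\left(- \frac{1}{6}\right) \left(-6\right)\right) \left(-26\right) = \left(1 + 1 \frac{1}{-2 + 9}\right) 1 \left(-26\right) = \left(1 + 1 \cdot \frac{1}{7}\right) 1 \left(-26\right) = \left(1 + \frac{1}{7}\right) 1 \left(-26\right) = \frac{8}{7} \cdot 1 \left(-26\right) = \frac{8}{7} \left(-26\right) = - \frac{208}{7}$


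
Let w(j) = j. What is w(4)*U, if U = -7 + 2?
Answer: -20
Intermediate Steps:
U = -5
w(4)*U = 4*(-5) = -20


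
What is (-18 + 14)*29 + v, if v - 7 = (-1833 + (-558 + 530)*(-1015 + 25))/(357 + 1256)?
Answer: -149930/1613 ≈ -92.951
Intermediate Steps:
v = 37178/1613 (v = 7 + (-1833 + (-558 + 530)*(-1015 + 25))/(357 + 1256) = 7 + (-1833 - 28*(-990))/1613 = 7 + (-1833 + 27720)*(1/1613) = 7 + 25887*(1/1613) = 7 + 25887/1613 = 37178/1613 ≈ 23.049)
(-18 + 14)*29 + v = (-18 + 14)*29 + 37178/1613 = -4*29 + 37178/1613 = -116 + 37178/1613 = -149930/1613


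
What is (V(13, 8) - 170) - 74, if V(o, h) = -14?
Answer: -258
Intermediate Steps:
(V(13, 8) - 170) - 74 = (-14 - 170) - 74 = -184 - 74 = -258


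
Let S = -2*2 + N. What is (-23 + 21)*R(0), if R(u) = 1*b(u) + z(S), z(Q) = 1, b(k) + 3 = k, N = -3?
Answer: 4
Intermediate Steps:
b(k) = -3 + k
S = -7 (S = -2*2 - 3 = -4 - 3 = -7)
R(u) = -2 + u (R(u) = 1*(-3 + u) + 1 = (-3 + u) + 1 = -2 + u)
(-23 + 21)*R(0) = (-23 + 21)*(-2 + 0) = -2*(-2) = 4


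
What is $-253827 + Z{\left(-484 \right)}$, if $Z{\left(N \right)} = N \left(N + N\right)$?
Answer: $214685$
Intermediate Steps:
$Z{\left(N \right)} = 2 N^{2}$ ($Z{\left(N \right)} = N 2 N = 2 N^{2}$)
$-253827 + Z{\left(-484 \right)} = -253827 + 2 \left(-484\right)^{2} = -253827 + 2 \cdot 234256 = -253827 + 468512 = 214685$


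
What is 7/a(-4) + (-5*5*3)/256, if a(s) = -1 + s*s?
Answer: 667/3840 ≈ 0.17370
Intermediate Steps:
a(s) = -1 + s²
7/a(-4) + (-5*5*3)/256 = 7/(-1 + (-4)²) + (-5*5*3)/256 = 7/(-1 + 16) - 25*3*(1/256) = 7/15 - 75*1/256 = 7*(1/15) - 75/256 = 7/15 - 75/256 = 667/3840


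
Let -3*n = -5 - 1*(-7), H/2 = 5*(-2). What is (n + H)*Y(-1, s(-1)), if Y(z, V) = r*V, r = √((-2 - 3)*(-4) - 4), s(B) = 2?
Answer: -496/3 ≈ -165.33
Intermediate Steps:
H = -20 (H = 2*(5*(-2)) = 2*(-10) = -20)
n = -⅔ (n = -(-5 - 1*(-7))/3 = -(-5 + 7)/3 = -⅓*2 = -⅔ ≈ -0.66667)
r = 4 (r = √(-5*(-4) - 4) = √(20 - 4) = √16 = 4)
Y(z, V) = 4*V
(n + H)*Y(-1, s(-1)) = (-⅔ - 20)*(4*2) = -62/3*8 = -496/3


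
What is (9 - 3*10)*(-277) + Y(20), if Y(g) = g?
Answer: 5837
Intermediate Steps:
(9 - 3*10)*(-277) + Y(20) = (9 - 3*10)*(-277) + 20 = (9 - 30)*(-277) + 20 = -21*(-277) + 20 = 5817 + 20 = 5837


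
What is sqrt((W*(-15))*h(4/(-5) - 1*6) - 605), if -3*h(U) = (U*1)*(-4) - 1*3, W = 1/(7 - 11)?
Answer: 11*I*sqrt(21)/2 ≈ 25.204*I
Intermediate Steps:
W = -1/4 (W = 1/(-4) = -1/4 ≈ -0.25000)
h(U) = 1 + 4*U/3 (h(U) = -((U*1)*(-4) - 1*3)/3 = -(U*(-4) - 3)/3 = -(-4*U - 3)/3 = -(-3 - 4*U)/3 = 1 + 4*U/3)
sqrt((W*(-15))*h(4/(-5) - 1*6) - 605) = sqrt((-1/4*(-15))*(1 + 4*(4/(-5) - 1*6)/3) - 605) = sqrt(15*(1 + 4*(4*(-1/5) - 6)/3)/4 - 605) = sqrt(15*(1 + 4*(-4/5 - 6)/3)/4 - 605) = sqrt(15*(1 + (4/3)*(-34/5))/4 - 605) = sqrt(15*(1 - 136/15)/4 - 605) = sqrt((15/4)*(-121/15) - 605) = sqrt(-121/4 - 605) = sqrt(-2541/4) = 11*I*sqrt(21)/2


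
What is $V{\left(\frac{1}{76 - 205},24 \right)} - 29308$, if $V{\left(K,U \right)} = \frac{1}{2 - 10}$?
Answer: $- \frac{234465}{8} \approx -29308.0$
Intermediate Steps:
$V{\left(K,U \right)} = - \frac{1}{8}$ ($V{\left(K,U \right)} = \frac{1}{-8} = - \frac{1}{8}$)
$V{\left(\frac{1}{76 - 205},24 \right)} - 29308 = - \frac{1}{8} - 29308 = - \frac{234465}{8}$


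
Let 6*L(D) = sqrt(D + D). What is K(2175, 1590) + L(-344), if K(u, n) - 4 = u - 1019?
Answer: 1160 + 2*I*sqrt(43)/3 ≈ 1160.0 + 4.3716*I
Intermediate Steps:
K(u, n) = -1015 + u (K(u, n) = 4 + (u - 1019) = 4 + (-1019 + u) = -1015 + u)
L(D) = sqrt(2)*sqrt(D)/6 (L(D) = sqrt(D + D)/6 = sqrt(2*D)/6 = (sqrt(2)*sqrt(D))/6 = sqrt(2)*sqrt(D)/6)
K(2175, 1590) + L(-344) = (-1015 + 2175) + sqrt(2)*sqrt(-344)/6 = 1160 + sqrt(2)*(2*I*sqrt(86))/6 = 1160 + 2*I*sqrt(43)/3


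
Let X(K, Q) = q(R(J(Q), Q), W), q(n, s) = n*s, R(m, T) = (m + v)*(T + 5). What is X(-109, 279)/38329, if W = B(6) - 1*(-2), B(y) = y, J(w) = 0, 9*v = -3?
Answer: -2272/114987 ≈ -0.019759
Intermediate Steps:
v = -1/3 (v = (1/9)*(-3) = -1/3 ≈ -0.33333)
R(m, T) = (5 + T)*(-1/3 + m) (R(m, T) = (m - 1/3)*(T + 5) = (-1/3 + m)*(5 + T) = (5 + T)*(-1/3 + m))
W = 8 (W = 6 - 1*(-2) = 6 + 2 = 8)
X(K, Q) = -40/3 - 8*Q/3 (X(K, Q) = (-5/3 + 5*0 - Q/3 + Q*0)*8 = (-5/3 + 0 - Q/3 + 0)*8 = (-5/3 - Q/3)*8 = -40/3 - 8*Q/3)
X(-109, 279)/38329 = (-40/3 - 8/3*279)/38329 = (-40/3 - 744)*(1/38329) = -2272/3*1/38329 = -2272/114987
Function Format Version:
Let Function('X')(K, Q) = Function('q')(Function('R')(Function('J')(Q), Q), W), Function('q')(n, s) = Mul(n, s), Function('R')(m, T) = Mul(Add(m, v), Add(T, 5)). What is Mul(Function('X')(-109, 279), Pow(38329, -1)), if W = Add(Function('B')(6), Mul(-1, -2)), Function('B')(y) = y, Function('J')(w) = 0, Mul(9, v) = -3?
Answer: Rational(-2272, 114987) ≈ -0.019759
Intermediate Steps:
v = Rational(-1, 3) (v = Mul(Rational(1, 9), -3) = Rational(-1, 3) ≈ -0.33333)
Function('R')(m, T) = Mul(Add(5, T), Add(Rational(-1, 3), m)) (Function('R')(m, T) = Mul(Add(m, Rational(-1, 3)), Add(T, 5)) = Mul(Add(Rational(-1, 3), m), Add(5, T)) = Mul(Add(5, T), Add(Rational(-1, 3), m)))
W = 8 (W = Add(6, Mul(-1, -2)) = Add(6, 2) = 8)
Function('X')(K, Q) = Add(Rational(-40, 3), Mul(Rational(-8, 3), Q)) (Function('X')(K, Q) = Mul(Add(Rational(-5, 3), Mul(5, 0), Mul(Rational(-1, 3), Q), Mul(Q, 0)), 8) = Mul(Add(Rational(-5, 3), 0, Mul(Rational(-1, 3), Q), 0), 8) = Mul(Add(Rational(-5, 3), Mul(Rational(-1, 3), Q)), 8) = Add(Rational(-40, 3), Mul(Rational(-8, 3), Q)))
Mul(Function('X')(-109, 279), Pow(38329, -1)) = Mul(Add(Rational(-40, 3), Mul(Rational(-8, 3), 279)), Pow(38329, -1)) = Mul(Add(Rational(-40, 3), -744), Rational(1, 38329)) = Mul(Rational(-2272, 3), Rational(1, 38329)) = Rational(-2272, 114987)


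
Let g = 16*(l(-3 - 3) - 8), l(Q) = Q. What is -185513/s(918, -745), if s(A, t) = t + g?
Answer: 185513/969 ≈ 191.45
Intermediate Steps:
g = -224 (g = 16*((-3 - 3) - 8) = 16*(-6 - 8) = 16*(-14) = -224)
s(A, t) = -224 + t (s(A, t) = t - 224 = -224 + t)
-185513/s(918, -745) = -185513/(-224 - 745) = -185513/(-969) = -185513*(-1/969) = 185513/969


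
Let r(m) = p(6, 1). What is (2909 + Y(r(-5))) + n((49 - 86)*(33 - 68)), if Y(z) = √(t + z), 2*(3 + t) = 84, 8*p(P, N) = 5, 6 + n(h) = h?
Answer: 4198 + √634/4 ≈ 4204.3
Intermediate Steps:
n(h) = -6 + h
p(P, N) = 5/8 (p(P, N) = (⅛)*5 = 5/8)
r(m) = 5/8
t = 39 (t = -3 + (½)*84 = -3 + 42 = 39)
Y(z) = √(39 + z)
(2909 + Y(r(-5))) + n((49 - 86)*(33 - 68)) = (2909 + √(39 + 5/8)) + (-6 + (49 - 86)*(33 - 68)) = (2909 + √(317/8)) + (-6 - 37*(-35)) = (2909 + √634/4) + (-6 + 1295) = (2909 + √634/4) + 1289 = 4198 + √634/4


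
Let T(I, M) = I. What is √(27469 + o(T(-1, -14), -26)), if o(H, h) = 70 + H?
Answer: 7*√562 ≈ 165.95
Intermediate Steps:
√(27469 + o(T(-1, -14), -26)) = √(27469 + (70 - 1)) = √(27469 + 69) = √27538 = 7*√562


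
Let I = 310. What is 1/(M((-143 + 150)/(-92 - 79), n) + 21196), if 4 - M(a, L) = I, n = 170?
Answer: 1/20890 ≈ 4.7870e-5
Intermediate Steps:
M(a, L) = -306 (M(a, L) = 4 - 1*310 = 4 - 310 = -306)
1/(M((-143 + 150)/(-92 - 79), n) + 21196) = 1/(-306 + 21196) = 1/20890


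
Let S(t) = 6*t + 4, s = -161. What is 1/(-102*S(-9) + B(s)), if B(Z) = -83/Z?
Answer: 161/821183 ≈ 0.00019606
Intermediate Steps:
S(t) = 4 + 6*t
1/(-102*S(-9) + B(s)) = 1/(-102*(4 + 6*(-9)) - 83/(-161)) = 1/(-102*(4 - 54) - 83*(-1/161)) = 1/(-102*(-50) + 83/161) = 1/(5100 + 83/161) = 1/(821183/161) = 161/821183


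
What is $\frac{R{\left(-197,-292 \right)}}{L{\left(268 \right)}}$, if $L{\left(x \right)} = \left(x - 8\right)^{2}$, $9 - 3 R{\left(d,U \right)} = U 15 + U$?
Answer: $\frac{4681}{202800} \approx 0.023082$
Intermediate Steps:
$R{\left(d,U \right)} = 3 - \frac{16 U}{3}$ ($R{\left(d,U \right)} = 3 - \frac{U 15 + U}{3} = 3 - \frac{15 U + U}{3} = 3 - \frac{16 U}{3}$)
$L{\left(x \right)} = \left(-8 + x\right)^{2}$
$\frac{R{\left(-197,-292 \right)}}{L{\left(268 \right)}} = \frac{3 - - \frac{4672}{3}}{\left(-8 + 268\right)^{2}} = \frac{3 + \frac{4672}{3}}{260^{2}} = \frac{4681}{3 \cdot 67600} = \frac{4681}{3} \cdot \frac{1}{67600} = \frac{4681}{202800}$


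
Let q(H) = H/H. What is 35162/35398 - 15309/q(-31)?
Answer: -270936410/17699 ≈ -15308.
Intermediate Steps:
q(H) = 1
35162/35398 - 15309/q(-31) = 35162/35398 - 15309/1 = 35162*(1/35398) - 15309*1 = 17581/17699 - 15309 = -270936410/17699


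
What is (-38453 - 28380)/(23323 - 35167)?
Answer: 66833/11844 ≈ 5.6428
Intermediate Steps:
(-38453 - 28380)/(23323 - 35167) = -66833/(-11844) = -66833*(-1/11844) = 66833/11844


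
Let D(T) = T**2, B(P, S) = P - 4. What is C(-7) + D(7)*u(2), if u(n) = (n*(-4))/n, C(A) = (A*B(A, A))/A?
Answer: -207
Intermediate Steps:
B(P, S) = -4 + P
C(A) = -4 + A (C(A) = (A*(-4 + A))/A = -4 + A)
u(n) = -4 (u(n) = (-4*n)/n = -4)
C(-7) + D(7)*u(2) = (-4 - 7) + 7**2*(-4) = -11 + 49*(-4) = -11 - 196 = -207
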